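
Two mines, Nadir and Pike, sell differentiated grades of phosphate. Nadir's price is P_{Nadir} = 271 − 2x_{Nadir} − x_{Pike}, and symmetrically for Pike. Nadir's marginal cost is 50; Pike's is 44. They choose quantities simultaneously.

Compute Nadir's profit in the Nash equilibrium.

Mine Nadir's profit: π = x_{Nadir}(271 − 2x_{Nadir} − x_{Pike}) − 50x_{Nadir}.
∂π/∂x_{Nadir} = 221 − 4x_{Nadir} − x_{Pike} = 0 ⇒ x_{Nadir} = 55.25 − 0.25x_{Pike}.
Similarly x_{Pike} = 56.75 − 0.25x_{Nadir}.
Solving the two reaction functions simultaneously: (1 − (−0.25)(−0.25))x_{Nadir} = 55.25 − 0.25·56.75, so 0.9375x_{Nadir} = 41.0625 and x_{Nadir} = 43.8.
Then x_{Pike} = 56.75 − 0.25·43.8 = 45.8.
P_{Nadir} = 271 − 2·43.8 − 45.8 = 137.6.
Profit = (137.6 − 50)·43.8 = 3836.88.

3836.88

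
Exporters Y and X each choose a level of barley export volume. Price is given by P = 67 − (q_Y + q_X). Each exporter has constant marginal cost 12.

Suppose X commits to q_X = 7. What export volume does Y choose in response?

Exporter Y's profit: π = q_Y(67 − (q_Y + q_X)) − 12q_Y.
∂π/∂q_Y = 55 − 2q_Y − q_X = 0, so q_Y = 27.5 − 0.5q_X.
At q_X = 7: q_Y = 27.5 − 0.5·7 = 24.

24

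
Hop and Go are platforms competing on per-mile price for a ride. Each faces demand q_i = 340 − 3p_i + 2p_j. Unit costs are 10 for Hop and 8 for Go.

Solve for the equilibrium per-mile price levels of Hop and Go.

92.125, 91.375

Hop's profit: π = (p_{Hop} − 10)(340 − 3p_{Hop} + 2p_{Go}).
∂π/∂p_{Hop} = 370 − 6p_{Hop} + 2p_{Go} = 0 ⇒ p_{Hop} = 185/3 + (1/3)p_{Go}.
Similarly p_{Go} = 182/3 + (1/3)p_{Hop}.
Solving the two reaction functions simultaneously: (1 − (1/3)(1/3))p_{Hop} = 185/3 + (1/3)·(182/3), so (8/9)p_{Hop} = 737/9 and p_{Hop} = 92.125.
Then p_{Go} = 182/3 + (1/3)·92.125 = 91.375.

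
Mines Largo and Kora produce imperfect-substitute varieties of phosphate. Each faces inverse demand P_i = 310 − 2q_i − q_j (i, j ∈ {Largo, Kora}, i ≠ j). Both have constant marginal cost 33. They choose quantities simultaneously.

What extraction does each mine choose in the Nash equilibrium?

55.4

Mine Largo's profit: π = q_{Largo}(310 − 2q_{Largo} − q_{Kora}) − 33q_{Largo}.
∂π/∂q_{Largo} = 277 − 4q_{Largo} − q_{Kora} = 0 ⇒ q_{Largo} = 69.25 − 0.25q_{Kora}.
By symmetry q_{Kora} = q_{Largo}; substituting into the reaction function, 1.25q_{Largo} = 69.25 and q_{Largo} = 55.4.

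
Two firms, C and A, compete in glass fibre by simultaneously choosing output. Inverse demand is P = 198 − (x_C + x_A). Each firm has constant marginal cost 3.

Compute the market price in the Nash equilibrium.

Firm C's profit: π = x_C(198 − (x_C + x_A)) − 3x_C.
∂π/∂x_C = 195 − 2x_C − x_A = 0, so x_C = 97.5 − 0.5x_A.
Setting x_C = x_A in the reaction function: x_C = 97.5 − 0.5x_C, so x_C = 97.5 / 1.5 = 65.
Equilibrium price: P = 198 − 130 = 68.

68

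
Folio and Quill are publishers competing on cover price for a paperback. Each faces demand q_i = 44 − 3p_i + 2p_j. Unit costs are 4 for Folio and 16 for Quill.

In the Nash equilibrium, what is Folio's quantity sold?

Folio's profit: π = (p_{Folio} − 4)(44 − 3p_{Folio} + 2p_{Quill}).
∂π/∂p_{Folio} = 56 − 6p_{Folio} + 2p_{Quill} = 0 ⇒ p_{Folio} = 28/3 + (1/3)p_{Quill}.
Similarly p_{Quill} = 46/3 + (1/3)p_{Folio}.
Solving the two reaction functions simultaneously: (1 − (1/3)(1/3))p_{Folio} = 28/3 + (1/3)·(46/3), so (8/9)p_{Folio} = 130/9 and p_{Folio} = 16.25.
Then p_{Quill} = 46/3 + (1/3)·16.25 = 20.75.
q_{Folio} = 44 − 3·16.25 + 2·20.75 = 36.75.

36.75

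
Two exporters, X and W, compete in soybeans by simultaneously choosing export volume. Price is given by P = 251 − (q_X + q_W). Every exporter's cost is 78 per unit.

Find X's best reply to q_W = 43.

65

Exporter X's profit: π = q_X(251 − (q_X + q_W)) − 78q_X.
∂π/∂q_X = 173 − 2q_X − q_W = 0, so q_X = 86.5 − 0.5q_W.
At q_W = 43: q_X = 86.5 − 0.5·43 = 65.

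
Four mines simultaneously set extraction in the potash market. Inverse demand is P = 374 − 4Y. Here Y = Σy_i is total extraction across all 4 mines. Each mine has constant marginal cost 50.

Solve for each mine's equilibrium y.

A representative mine's profit is π_i = y_i(374 − 4Y) − 50y_i, with Y = y_i + Σ_{j≠i} y_j.
First-order condition: 324 − 8y_i − 4Σ_{j≠i} y_j = 0.
In a symmetric equilibrium every mine chooses the same y, so Σ_{j≠i} y_j = 3y. The condition becomes 324 − 20y = 0, giving y = 324/20 = 16.2.

16.2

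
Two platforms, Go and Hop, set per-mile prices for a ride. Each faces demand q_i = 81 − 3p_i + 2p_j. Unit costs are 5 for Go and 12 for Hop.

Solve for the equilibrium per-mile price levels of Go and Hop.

Go's profit: π = (p_{Go} − 5)(81 − 3p_{Go} + 2p_{Hop}).
∂π/∂p_{Go} = 96 − 6p_{Go} + 2p_{Hop} = 0 ⇒ p_{Go} = 16 + (1/3)p_{Hop}.
Similarly p_{Hop} = 19.5 + (1/3)p_{Go}.
Solving the two reaction functions simultaneously: (1 − (1/3)(1/3))p_{Go} = 16 + (1/3)·19.5, so (8/9)p_{Go} = 22.5 and p_{Go} = 25.3125.
Then p_{Hop} = 19.5 + (1/3)·25.3125 = 27.9375.

25.3125, 27.9375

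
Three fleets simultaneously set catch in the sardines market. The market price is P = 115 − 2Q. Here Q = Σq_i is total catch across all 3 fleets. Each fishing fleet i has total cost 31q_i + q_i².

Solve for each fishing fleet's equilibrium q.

8.4

A representative fishing fleet's profit is π_i = q_i(115 − 2Q) − 31q_i − q_i², with Q = q_i + Σ_{j≠i} q_j.
First-order condition: 84 − 6q_i − 2Σ_{j≠i} q_j = 0.
In a symmetric equilibrium every fishing fleet chooses the same q, so Σ_{j≠i} q_j = 2q. The condition becomes 84 − 10q = 0, giving q = 84/10 = 8.4.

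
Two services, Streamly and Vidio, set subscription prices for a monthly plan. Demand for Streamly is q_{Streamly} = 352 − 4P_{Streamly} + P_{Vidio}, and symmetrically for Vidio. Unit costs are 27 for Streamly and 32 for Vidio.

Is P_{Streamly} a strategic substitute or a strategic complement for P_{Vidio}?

Streamly's profit: π = (P_{Streamly} − 27)(352 − 4P_{Streamly} + P_{Vidio}).
∂π/∂P_{Streamly} = 460 − 8P_{Streamly} + P_{Vidio} = 0 ⇒ P_{Streamly} = 57.5 + 0.125P_{Vidio}.
The best-response slope dP_{Streamly}/dP_{Vidio} = 0.125 > 0: the reaction function is upward-sloping, so the choices are strategic complements.

strategic complements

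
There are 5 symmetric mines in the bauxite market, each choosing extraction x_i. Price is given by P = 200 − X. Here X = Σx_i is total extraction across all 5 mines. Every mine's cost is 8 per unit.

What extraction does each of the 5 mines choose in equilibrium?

32

A representative mine's profit is π_i = x_i(200 − X) − 8x_i, with X = x_i + Σ_{j≠i} x_j.
First-order condition: 192 − 2x_i − Σ_{j≠i} x_j = 0.
Imposing symmetry (x_j = x for all j) turns Σ_{j≠i} x_j into 4x, so 192 = 6x and x = 32.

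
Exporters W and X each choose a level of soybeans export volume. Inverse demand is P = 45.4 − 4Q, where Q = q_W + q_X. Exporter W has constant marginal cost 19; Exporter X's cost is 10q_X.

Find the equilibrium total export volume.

Exporter W's profit: π = q_W(45.4 − 4(q_W + q_X)) − 19q_W.
∂π/∂q_W = 26.4 − 8q_W − 4q_X = 0, so q_W = 3.3 − 0.5q_X.
By the same steps for X: q_X = 4.425 − 0.5q_W.
Plugging q_X into W's best response: q_W = 3.3 − 0.5(4.425 − 0.5q_W) ⇒ 0.75q_W = 1.0875, so q_W = 1.45.
Then q_X = 4.425 − 0.5·1.45 = 3.7.
Total export volume: 1.45 + 3.7 = 5.15.

5.15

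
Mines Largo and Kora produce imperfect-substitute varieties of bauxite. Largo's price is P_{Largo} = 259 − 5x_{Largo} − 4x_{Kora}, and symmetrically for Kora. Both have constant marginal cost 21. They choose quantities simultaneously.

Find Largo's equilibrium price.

Mine Largo's profit: π = x_{Largo}(259 − 5x_{Largo} − 4x_{Kora}) − 21x_{Largo}.
∂π/∂x_{Largo} = 238 − 10x_{Largo} − 4x_{Kora} = 0 ⇒ x_{Largo} = 23.8 − 0.4x_{Kora}.
The game is symmetric, so in equilibrium x_{Kora} = x_{Largo}: the reaction function gives 1.4x_{Largo} = 23.8, hence x_{Largo} = 17.
P_{Largo} = 259 − 5·17 − 4·17 = 106.

106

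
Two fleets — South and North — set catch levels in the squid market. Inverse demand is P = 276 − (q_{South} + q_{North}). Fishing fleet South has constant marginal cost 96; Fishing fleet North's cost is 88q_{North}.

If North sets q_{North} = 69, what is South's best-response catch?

55.5

Fishing fleet South's profit: π = q_{South}(276 − (q_{South} + q_{North})) − 96q_{South}.
∂π/∂q_{South} = 180 − 2q_{South} − q_{North} = 0, so q_{South} = 90 − 0.5q_{North}.
At q_{North} = 69: q_{South} = 90 − 0.5·69 = 55.5.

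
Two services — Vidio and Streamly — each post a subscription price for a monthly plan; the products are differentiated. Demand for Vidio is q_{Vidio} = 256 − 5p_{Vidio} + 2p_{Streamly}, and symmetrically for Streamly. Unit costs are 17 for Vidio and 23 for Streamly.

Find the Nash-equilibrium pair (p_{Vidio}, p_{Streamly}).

Vidio's profit: π = (p_{Vidio} − 17)(256 − 5p_{Vidio} + 2p_{Streamly}).
∂π/∂p_{Vidio} = 341 − 10p_{Vidio} + 2p_{Streamly} = 0 ⇒ p_{Vidio} = 34.1 + 0.2p_{Streamly}.
Similarly p_{Streamly} = 37.1 + 0.2p_{Vidio}.
Substituting the second reaction function into the first: p_{Vidio} = 34.1 + 0.2(37.1 + 0.2p_{Vidio}), which gives 0.96p_{Vidio} = 41.52 ⇒ p_{Vidio} = 43.25.
Then p_{Streamly} = 37.1 + 0.2·43.25 = 45.75.

43.25, 45.75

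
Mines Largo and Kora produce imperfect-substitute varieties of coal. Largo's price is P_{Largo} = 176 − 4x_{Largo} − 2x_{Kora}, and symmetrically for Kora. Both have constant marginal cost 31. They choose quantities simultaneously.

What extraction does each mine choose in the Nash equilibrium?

14.5

Mine Largo's profit: π = x_{Largo}(176 − 4x_{Largo} − 2x_{Kora}) − 31x_{Largo}.
∂π/∂x_{Largo} = 145 − 8x_{Largo} − 2x_{Kora} = 0 ⇒ x_{Largo} = 18.125 − 0.25x_{Kora}.
Setting x_{Largo} = x_{Kora} in the reaction function: x_{Largo} = 18.125 − 0.25x_{Largo}, so x_{Largo} = 18.125 / 1.25 = 14.5.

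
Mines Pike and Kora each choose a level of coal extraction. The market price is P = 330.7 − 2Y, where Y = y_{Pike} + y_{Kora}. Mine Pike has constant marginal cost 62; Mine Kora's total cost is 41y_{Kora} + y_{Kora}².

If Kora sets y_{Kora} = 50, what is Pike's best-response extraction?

42.175

Mine Pike's profit: π = y_{Pike}(330.7 − 2(y_{Pike} + y_{Kora})) − 62y_{Pike}.
∂π/∂y_{Pike} = 268.7 − 4y_{Pike} − 2y_{Kora} = 0, so y_{Pike} = 67.175 − 0.5y_{Kora}.
At y_{Kora} = 50: y_{Pike} = 67.175 − 0.5·50 = 42.175.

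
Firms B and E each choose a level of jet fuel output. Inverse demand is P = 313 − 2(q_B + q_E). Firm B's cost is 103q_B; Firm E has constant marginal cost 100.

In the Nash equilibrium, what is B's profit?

2380.5

Firm B's profit: π = q_B(313 − 2(q_B + q_E)) − 103q_B.
∂π/∂q_B = 210 − 4q_B − 2q_E = 0, so q_B = 52.5 − 0.5q_E.
By the same steps for E: q_E = 53.25 − 0.5q_B.
Substituting the second reaction function into the first: q_B = 52.5 − 0.5(53.25 − 0.5q_B), which gives 0.75q_B = 25.875 ⇒ q_B = 34.5.
Then q_E = 53.25 − 0.5·34.5 = 36.
Price P = 313 − 2·70.5 = 172.
B's profit: (172 − 103)·34.5 = 2380.5.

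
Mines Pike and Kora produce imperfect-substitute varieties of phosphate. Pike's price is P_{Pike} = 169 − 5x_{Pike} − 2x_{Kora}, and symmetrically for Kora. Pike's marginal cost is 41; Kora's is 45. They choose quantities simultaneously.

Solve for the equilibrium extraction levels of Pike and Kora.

10.75, 10.25

Mine Pike's profit: π = x_{Pike}(169 − 5x_{Pike} − 2x_{Kora}) − 41x_{Pike}.
∂π/∂x_{Pike} = 128 − 10x_{Pike} − 2x_{Kora} = 0 ⇒ x_{Pike} = 12.8 − 0.2x_{Kora}.
Similarly x_{Kora} = 12.4 − 0.2x_{Pike}.
Plugging x_{Kora} into Pike's best response: x_{Pike} = 12.8 − 0.2(12.4 − 0.2x_{Pike}) ⇒ 0.96x_{Pike} = 10.32, so x_{Pike} = 10.75.
Then x_{Kora} = 12.4 − 0.2·10.75 = 10.25.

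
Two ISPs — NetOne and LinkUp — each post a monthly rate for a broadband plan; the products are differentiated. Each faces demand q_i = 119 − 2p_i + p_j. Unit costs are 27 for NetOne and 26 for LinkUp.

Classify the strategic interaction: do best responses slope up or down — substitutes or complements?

NetOne's profit: π = (p_{NetOne} − 27)(119 − 2p_{NetOne} + p_{LinkUp}).
∂π/∂p_{NetOne} = 173 − 4p_{NetOne} + p_{LinkUp} = 0 ⇒ p_{NetOne} = 43.25 + 0.25p_{LinkUp}.
The best-response slope dp_{NetOne}/dp_{LinkUp} = 0.25 > 0: the reaction function is upward-sloping, so the choices are strategic complements.

strategic complements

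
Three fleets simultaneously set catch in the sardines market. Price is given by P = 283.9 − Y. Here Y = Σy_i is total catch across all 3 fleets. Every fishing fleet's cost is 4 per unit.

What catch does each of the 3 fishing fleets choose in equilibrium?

A representative fishing fleet's profit is π_i = y_i(283.9 − Y) − 4y_i, with Y = y_i + Σ_{j≠i} y_j.
First-order condition: 279.9 − 2y_i − Σ_{j≠i} y_j = 0.
Imposing symmetry (y_j = y for all j) turns Σ_{j≠i} y_j into 2y, so 279.9 = 4y and y = 69.975.

69.975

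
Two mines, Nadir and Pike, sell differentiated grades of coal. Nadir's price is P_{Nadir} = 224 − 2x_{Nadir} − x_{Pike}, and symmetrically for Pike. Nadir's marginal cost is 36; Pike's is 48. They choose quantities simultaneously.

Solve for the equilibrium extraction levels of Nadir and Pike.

Mine Nadir's profit: π = x_{Nadir}(224 − 2x_{Nadir} − x_{Pike}) − 36x_{Nadir}.
∂π/∂x_{Nadir} = 188 − 4x_{Nadir} − x_{Pike} = 0 ⇒ x_{Nadir} = 47 − 0.25x_{Pike}.
Similarly x_{Pike} = 44 − 0.25x_{Nadir}.
Solving the two reaction functions simultaneously: (1 − (−0.25)(−0.25))x_{Nadir} = 47 − 0.25·44, so 0.9375x_{Nadir} = 36 and x_{Nadir} = 38.4.
Then x_{Pike} = 44 − 0.25·38.4 = 34.4.

38.4, 34.4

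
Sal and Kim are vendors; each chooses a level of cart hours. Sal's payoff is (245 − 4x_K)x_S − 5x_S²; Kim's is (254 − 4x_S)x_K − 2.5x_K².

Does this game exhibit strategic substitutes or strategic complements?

Expanding Sal's payoff: 245x_S − 4x_Kx_S − 5x_S².
∂π/∂x_S = 245 − 4x_K − 10x_S = 0, so x_S = 24.5 − 0.4x_K.
The best-response slope dx_S/dx_K = −0.4 < 0: the reaction function is downward-sloping, so the choices are strategic substitutes.

strategic substitutes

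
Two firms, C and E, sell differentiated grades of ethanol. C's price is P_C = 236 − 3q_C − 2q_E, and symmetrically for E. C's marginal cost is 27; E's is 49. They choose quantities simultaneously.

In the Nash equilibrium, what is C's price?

Firm C's profit: π = q_C(236 − 3q_C − 2q_E) − 27q_C.
∂π/∂q_C = 209 − 6q_C − 2q_E = 0 ⇒ q_C = 209/6 − (1/3)q_E.
Similarly q_E = 187/6 − (1/3)q_C.
Substituting the second reaction function into the first: q_C = 209/6 − (1/3)(187/6 − (1/3)q_C), which gives (8/9)q_C = 220/9 ⇒ q_C = 27.5.
Then q_E = 187/6 − (1/3)·27.5 = 22.
P_C = 236 − 3·27.5 − 2·22 = 109.5.

109.5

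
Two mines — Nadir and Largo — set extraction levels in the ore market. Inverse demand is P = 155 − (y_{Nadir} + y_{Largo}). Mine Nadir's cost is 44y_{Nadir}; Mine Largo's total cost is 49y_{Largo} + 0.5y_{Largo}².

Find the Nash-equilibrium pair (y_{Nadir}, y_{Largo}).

Mine Nadir's profit: π = y_{Nadir}(155 − (y_{Nadir} + y_{Largo})) − 44y_{Nadir}.
∂π/∂y_{Nadir} = 111 − 2y_{Nadir} − y_{Largo} = 0, so y_{Nadir} = 55.5 − 0.5y_{Largo}.
For Largo: ∂π/∂y_{Largo} = 106 − 3y_{Largo} − y_{Nadir} = 0 ⇒ y_{Largo} = 106/3 − (1/3)y_{Nadir}.
Solving the two reaction functions simultaneously: (1 − (−0.5)(−1/3))y_{Nadir} = 55.5 − 0.5·(106/3), so (5/6)y_{Nadir} = 227/6 and y_{Nadir} = 45.4.
Then y_{Largo} = 106/3 − (1/3)·45.4 = 20.2.

45.4, 20.2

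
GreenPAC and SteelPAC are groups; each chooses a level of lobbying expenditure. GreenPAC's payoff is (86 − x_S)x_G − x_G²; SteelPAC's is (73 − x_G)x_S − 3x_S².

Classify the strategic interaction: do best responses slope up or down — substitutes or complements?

strategic substitutes

Expanding GreenPAC's payoff: 86x_G − x_Sx_G − x_G².
∂π/∂x_G = 86 − x_S − 2x_G = 0, so x_G = 43 − 0.5x_S.
The best-response slope dx_G/dx_S = −0.5 < 0: the reaction function is downward-sloping, so the choices are strategic substitutes.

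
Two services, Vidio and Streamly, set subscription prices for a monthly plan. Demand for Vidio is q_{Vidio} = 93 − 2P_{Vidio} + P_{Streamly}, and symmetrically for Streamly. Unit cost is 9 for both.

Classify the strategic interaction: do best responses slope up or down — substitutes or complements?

Vidio's profit: π = (P_{Vidio} − 9)(93 − 2P_{Vidio} + P_{Streamly}).
∂π/∂P_{Vidio} = 111 − 4P_{Vidio} + P_{Streamly} = 0 ⇒ P_{Vidio} = 27.75 + 0.25P_{Streamly}.
The best-response slope dP_{Vidio}/dP_{Streamly} = 0.25 > 0: the reaction function is upward-sloping, so the choices are strategic complements.

strategic complements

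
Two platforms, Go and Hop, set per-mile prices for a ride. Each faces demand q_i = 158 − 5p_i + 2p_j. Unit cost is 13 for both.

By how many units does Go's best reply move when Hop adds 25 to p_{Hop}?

Go's profit: π = (p_{Go} − 13)(158 − 5p_{Go} + 2p_{Hop}).
∂π/∂p_{Go} = 223 − 10p_{Go} + 2p_{Hop} = 0 ⇒ p_{Go} = 22.3 + 0.2p_{Hop}.
The reaction-function slope is 0.2, so a 25-unit rise in p_{Hop} moves p_{Go} by 0.2 × 25 = 5. Go's best response rises — the actions are strategic complements.

5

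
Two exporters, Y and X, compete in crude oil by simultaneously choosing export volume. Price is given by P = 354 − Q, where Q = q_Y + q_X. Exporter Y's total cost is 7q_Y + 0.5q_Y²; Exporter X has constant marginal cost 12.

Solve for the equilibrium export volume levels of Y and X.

Exporter Y's profit: π = q_Y(354 − (q_Y + q_X)) − 7q_Y − 0.5q_Y².
∂π/∂q_Y = 347 − 3q_Y − q_X = 0, so q_Y = 347/3 − (1/3)q_X.
For X: ∂π/∂q_X = 342 − 2q_X − q_Y = 0 ⇒ q_X = 171 − 0.5q_Y.
Plugging q_X into Y's best response: q_Y = 347/3 − (1/3)(171 − 0.5q_Y) ⇒ (5/6)q_Y = 176/3, so q_Y = 70.4.
Then q_X = 171 − 0.5·70.4 = 135.8.

70.4, 135.8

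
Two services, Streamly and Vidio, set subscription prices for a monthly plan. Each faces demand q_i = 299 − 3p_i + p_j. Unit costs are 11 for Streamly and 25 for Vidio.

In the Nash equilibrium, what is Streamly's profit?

9610.68

Streamly's profit: π = (p_{Streamly} − 11)(299 − 3p_{Streamly} + p_{Vidio}).
∂π/∂p_{Streamly} = 332 − 6p_{Streamly} + p_{Vidio} = 0 ⇒ p_{Streamly} = 166/3 + (1/6)p_{Vidio}.
Similarly p_{Vidio} = 187/3 + (1/6)p_{Streamly}.
Plugging p_{Vidio} into Streamly's best response: p_{Streamly} = 166/3 + (1/6)(187/3 + (1/6)p_{Streamly}) ⇒ (35/36)p_{Streamly} = 1183/18, so p_{Streamly} = 67.6.
Then p_{Vidio} = 187/3 + (1/6)·67.6 = 73.6.
q_{Streamly} = 299 − 3·67.6 + 73.6 = 169.8.
Profit = (67.6 − 11)·169.8 = 9610.68.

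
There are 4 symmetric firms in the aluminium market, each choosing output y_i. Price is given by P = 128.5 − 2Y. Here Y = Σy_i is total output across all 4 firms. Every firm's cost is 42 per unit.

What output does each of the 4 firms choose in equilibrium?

A representative firm's profit is π_i = y_i(128.5 − 2Y) − 42y_i, with Y = y_i + Σ_{j≠i} y_j.
First-order condition: 86.5 − 4y_i − 2Σ_{j≠i} y_j = 0.
With identical firms, set every y_j = y: then 86.5 − 4y − 6y = 0, i.e. y = 86.5/10 = 8.65.

8.65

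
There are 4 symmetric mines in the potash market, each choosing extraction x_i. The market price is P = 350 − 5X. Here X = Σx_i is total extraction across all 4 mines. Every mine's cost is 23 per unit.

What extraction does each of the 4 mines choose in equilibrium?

A representative mine's profit is π_i = x_i(350 − 5X) − 23x_i, with X = x_i + Σ_{j≠i} x_j.
First-order condition: 327 − 10x_i − 5Σ_{j≠i} x_j = 0.
Imposing symmetry (x_j = x for all j) turns Σ_{j≠i} x_j into 3x, so 327 = 25x and x = 13.08.

13.08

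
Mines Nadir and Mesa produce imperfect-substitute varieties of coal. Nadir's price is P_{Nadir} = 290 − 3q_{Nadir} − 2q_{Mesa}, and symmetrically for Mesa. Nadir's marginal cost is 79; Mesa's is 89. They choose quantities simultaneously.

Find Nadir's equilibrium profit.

2187

Mine Nadir's profit: π = q_{Nadir}(290 − 3q_{Nadir} − 2q_{Mesa}) − 79q_{Nadir}.
∂π/∂q_{Nadir} = 211 − 6q_{Nadir} − 2q_{Mesa} = 0 ⇒ q_{Nadir} = 211/6 − (1/3)q_{Mesa}.
Similarly q_{Mesa} = 33.5 − (1/3)q_{Nadir}.
Solving the two reaction functions simultaneously: (1 − (−1/3)(−1/3))q_{Nadir} = 211/6 − (1/3)·33.5, so (8/9)q_{Nadir} = 24 and q_{Nadir} = 27.
Then q_{Mesa} = 33.5 − (1/3)·27 = 24.5.
P_{Nadir} = 290 − 3·27 − 2·24.5 = 160.
Profit = (160 − 79)·27 = 2187.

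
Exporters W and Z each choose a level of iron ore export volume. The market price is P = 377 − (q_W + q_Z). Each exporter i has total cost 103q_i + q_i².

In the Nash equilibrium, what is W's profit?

Exporter W's profit: π = q_W(377 − (q_W + q_Z)) − 103q_W − q_W².
∂π/∂q_W = 274 − 4q_W − q_Z = 0, so q_W = 68.5 − 0.25q_Z.
Setting q_W = q_Z in the reaction function: q_W = 68.5 − 0.25q_W, so q_W = 68.5 / 1.25 = 54.8.
Price P = 377 − 109.6 = 267.4.
W's profit: (267.4 − 103)·54.8 − (54.8)² = 6006.08.

6006.08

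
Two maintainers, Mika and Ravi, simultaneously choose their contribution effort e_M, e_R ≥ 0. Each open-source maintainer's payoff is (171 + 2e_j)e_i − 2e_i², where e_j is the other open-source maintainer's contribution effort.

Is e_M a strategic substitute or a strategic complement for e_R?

strategic complements

Mika's payoff is (171 + 2e_R)e_M − 2e_M².
∂π/∂e_M = 171 + 2e_R − 4e_M = 0, so e_M = 42.75 + 0.5e_R.
The best-response slope de_M/de_R = 0.5 > 0: the reaction function is upward-sloping, so the choices are strategic complements.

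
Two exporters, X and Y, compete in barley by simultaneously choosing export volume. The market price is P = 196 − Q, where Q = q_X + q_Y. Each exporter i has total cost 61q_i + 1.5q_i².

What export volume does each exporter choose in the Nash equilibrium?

Exporter X's profit: π = q_X(196 − (q_X + q_Y)) − 61q_X − 1.5q_X².
∂π/∂q_X = 135 − 5q_X − q_Y = 0, so q_X = 27 − 0.2q_Y.
Setting q_X = q_Y in the reaction function: q_X = 27 − 0.2q_X, so q_X = 27 / 1.2 = 22.5.

22.5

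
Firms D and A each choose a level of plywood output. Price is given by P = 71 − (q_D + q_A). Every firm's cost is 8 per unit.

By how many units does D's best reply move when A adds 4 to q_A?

-2

Firm D's profit: π = q_D(71 − (q_D + q_A)) − 8q_D.
∂π/∂q_D = 63 − 2q_D − q_A = 0, so q_D = 31.5 − 0.5q_A.
The reaction-function slope is −0.5, so a 4-unit rise in q_A moves q_D by −0.5 × 4 = −2. D's best response falls — the actions are strategic substitutes.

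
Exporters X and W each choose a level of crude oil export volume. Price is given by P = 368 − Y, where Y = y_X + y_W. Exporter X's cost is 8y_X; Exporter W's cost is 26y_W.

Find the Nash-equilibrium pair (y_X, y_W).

126, 108

Exporter X's profit: π = y_X(368 − (y_X + y_W)) − 8y_X.
∂π/∂y_X = 360 − 2y_X − y_W = 0, so y_X = 180 − 0.5y_W.
By the same steps for W: y_W = 171 − 0.5y_X.
Solving the two reaction functions simultaneously: (1 − (−0.5)(−0.5))y_X = 180 − 0.5·171, so 0.75y_X = 94.5 and y_X = 126.
Then y_W = 171 − 0.5·126 = 108.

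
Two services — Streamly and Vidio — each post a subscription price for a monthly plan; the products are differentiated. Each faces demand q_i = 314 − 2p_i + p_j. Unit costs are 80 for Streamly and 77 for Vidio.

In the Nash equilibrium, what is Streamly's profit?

Streamly's profit: π = (p_{Streamly} − 80)(314 − 2p_{Streamly} + p_{Vidio}).
∂π/∂p_{Streamly} = 474 − 4p_{Streamly} + p_{Vidio} = 0 ⇒ p_{Streamly} = 118.5 + 0.25p_{Vidio}.
Similarly p_{Vidio} = 117 + 0.25p_{Streamly}.
Plugging p_{Vidio} into Streamly's best response: p_{Streamly} = 118.5 + 0.25(117 + 0.25p_{Streamly}) ⇒ 0.9375p_{Streamly} = 147.75, so p_{Streamly} = 157.6.
Then p_{Vidio} = 117 + 0.25·157.6 = 156.4.
q_{Streamly} = 314 − 2·157.6 + 156.4 = 155.2.
Profit = (157.6 − 80)·155.2 = 12043.52.

12043.52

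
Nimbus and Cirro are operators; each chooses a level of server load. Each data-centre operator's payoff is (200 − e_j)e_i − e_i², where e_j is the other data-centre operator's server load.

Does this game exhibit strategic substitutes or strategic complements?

strategic substitutes

Nimbus's payoff is (200 − e_C)e_N − e_N².
∂π/∂e_N = 200 − e_C − 2e_N = 0, so e_N = 100 − 0.5e_C.
The best-response slope de_N/de_C = −0.5 < 0: the reaction function is downward-sloping, so the choices are strategic substitutes.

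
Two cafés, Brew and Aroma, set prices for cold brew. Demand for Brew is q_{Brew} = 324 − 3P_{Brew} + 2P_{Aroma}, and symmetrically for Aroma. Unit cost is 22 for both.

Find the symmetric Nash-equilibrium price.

Brew's profit: π = (P_{Brew} − 22)(324 − 3P_{Brew} + 2P_{Aroma}).
∂π/∂P_{Brew} = 390 − 6P_{Brew} + 2P_{Aroma} = 0 ⇒ P_{Brew} = 65 + (1/3)P_{Aroma}.
The game is symmetric, so in equilibrium P_{Aroma} = P_{Brew}: the reaction function gives (2/3)P_{Brew} = 65, hence P_{Brew} = 97.5.

97.5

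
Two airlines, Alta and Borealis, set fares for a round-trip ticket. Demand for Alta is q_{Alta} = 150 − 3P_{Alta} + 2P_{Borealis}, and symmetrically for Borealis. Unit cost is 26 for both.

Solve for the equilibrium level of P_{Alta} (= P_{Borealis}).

57

Alta's profit: π = (P_{Alta} − 26)(150 − 3P_{Alta} + 2P_{Borealis}).
∂π/∂P_{Alta} = 228 − 6P_{Alta} + 2P_{Borealis} = 0 ⇒ P_{Alta} = 38 + (1/3)P_{Borealis}.
By symmetry P_{Borealis} = P_{Alta}; substituting into the reaction function, (2/3)P_{Alta} = 38 and P_{Alta} = 57.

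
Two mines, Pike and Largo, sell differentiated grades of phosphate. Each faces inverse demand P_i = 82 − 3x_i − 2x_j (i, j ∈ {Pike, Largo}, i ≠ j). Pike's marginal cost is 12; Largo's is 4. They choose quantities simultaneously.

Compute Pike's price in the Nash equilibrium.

Mine Pike's profit: π = x_{Pike}(82 − 3x_{Pike} − 2x_{Largo}) − 12x_{Pike}.
∂π/∂x_{Pike} = 70 − 6x_{Pike} − 2x_{Largo} = 0 ⇒ x_{Pike} = 35/3 − (1/3)x_{Largo}.
Similarly x_{Largo} = 13 − (1/3)x_{Pike}.
Substituting the second reaction function into the first: x_{Pike} = 35/3 − (1/3)(13 − (1/3)x_{Pike}), which gives (8/9)x_{Pike} = 22/3 ⇒ x_{Pike} = 8.25.
Then x_{Largo} = 13 − (1/3)·8.25 = 10.25.
P_{Pike} = 82 − 3·8.25 − 2·10.25 = 36.75.

36.75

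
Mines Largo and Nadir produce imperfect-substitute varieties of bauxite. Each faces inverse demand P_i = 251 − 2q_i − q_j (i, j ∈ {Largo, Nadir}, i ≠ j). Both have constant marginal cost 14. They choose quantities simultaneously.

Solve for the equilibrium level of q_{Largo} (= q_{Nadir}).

Mine Largo's profit: π = q_{Largo}(251 − 2q_{Largo} − q_{Nadir}) − 14q_{Largo}.
∂π/∂q_{Largo} = 237 − 4q_{Largo} − q_{Nadir} = 0 ⇒ q_{Largo} = 59.25 − 0.25q_{Nadir}.
The game is symmetric, so in equilibrium q_{Nadir} = q_{Largo}: the reaction function gives 1.25q_{Largo} = 59.25, hence q_{Largo} = 47.4.

47.4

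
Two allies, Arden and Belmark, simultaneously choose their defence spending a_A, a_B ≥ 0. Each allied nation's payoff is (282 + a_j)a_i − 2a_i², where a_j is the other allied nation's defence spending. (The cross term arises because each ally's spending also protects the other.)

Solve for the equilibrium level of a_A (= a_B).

94

Arden's payoff is (282 + a_B)a_A − 2a_A².
∂π/∂a_A = 282 + a_B − 4a_A = 0, so a_A = 70.5 + 0.25a_B.
The game is symmetric, so in equilibrium a_B = a_A: the reaction function gives 0.75a_A = 70.5, hence a_A = 94.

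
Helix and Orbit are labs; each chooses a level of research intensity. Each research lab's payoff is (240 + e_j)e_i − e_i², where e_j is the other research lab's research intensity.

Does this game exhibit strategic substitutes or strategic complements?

strategic complements

Helix's payoff is (240 + e_O)e_H − e_H².
∂π/∂e_H = 240 + e_O − 2e_H = 0, so e_H = 120 + 0.5e_O.
The best-response slope de_H/de_O = 0.5 > 0: the reaction function is upward-sloping, so the choices are strategic complements.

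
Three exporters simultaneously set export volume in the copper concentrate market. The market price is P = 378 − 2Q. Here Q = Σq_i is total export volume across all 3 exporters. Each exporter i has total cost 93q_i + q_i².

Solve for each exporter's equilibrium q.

A representative exporter's profit is π_i = q_i(378 − 2Q) − 93q_i − q_i², with Q = q_i + Σ_{j≠i} q_j.
First-order condition: 285 − 6q_i − 2Σ_{j≠i} q_j = 0.
With identical exporters, set every q_j = q: then 285 − 6q − 4q = 0, i.e. q = 285/10 = 28.5.

28.5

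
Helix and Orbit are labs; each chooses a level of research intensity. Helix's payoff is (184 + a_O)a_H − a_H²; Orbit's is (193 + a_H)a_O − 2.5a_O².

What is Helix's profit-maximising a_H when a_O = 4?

Expanding Helix's payoff: 184a_H + a_Oa_H − a_H².
∂π/∂a_H = 184 + a_O − 2a_H = 0, so a_H = 92 + 0.5a_O.
At a_O = 4: a_H = 92 + 0.5·4 = 94.

94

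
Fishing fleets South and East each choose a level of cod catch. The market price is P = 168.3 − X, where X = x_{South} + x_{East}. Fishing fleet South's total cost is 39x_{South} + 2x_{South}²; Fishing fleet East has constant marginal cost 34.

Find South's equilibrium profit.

Fishing fleet South's profit: π = x_{South}(168.3 − (x_{South} + x_{East})) − 39x_{South} − 2x_{South}².
∂π/∂x_{South} = 129.3 − 6x_{South} − x_{East} = 0, so x_{South} = 21.55 − (1/6)x_{East}.
For East: ∂π/∂x_{East} = 134.3 − 2x_{East} − x_{South} = 0 ⇒ x_{East} = 67.15 − 0.5x_{South}.
Plugging x_{East} into South's best response: x_{South} = 21.55 − (1/6)(67.15 − 0.5x_{South}) ⇒ (11/12)x_{South} = 1243/120, so x_{South} = 11.3.
Then x_{East} = 67.15 − 0.5·11.3 = 61.5.
Price P = 168.3 − 72.8 = 95.5.
South's profit: (95.5 − 39)·11.3 − 2(11.3)² = 383.07.

383.07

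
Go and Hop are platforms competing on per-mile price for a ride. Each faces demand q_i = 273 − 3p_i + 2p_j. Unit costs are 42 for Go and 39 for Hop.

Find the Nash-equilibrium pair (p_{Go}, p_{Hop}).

Go's profit: π = (p_{Go} − 42)(273 − 3p_{Go} + 2p_{Hop}).
∂π/∂p_{Go} = 399 − 6p_{Go} + 2p_{Hop} = 0 ⇒ p_{Go} = 66.5 + (1/3)p_{Hop}.
Similarly p_{Hop} = 65 + (1/3)p_{Go}.
Substituting the second reaction function into the first: p_{Go} = 66.5 + (1/3)(65 + (1/3)p_{Go}), which gives (8/9)p_{Go} = 529/6 ⇒ p_{Go} = 99.1875.
Then p_{Hop} = 65 + (1/3)·99.1875 = 98.0625.

99.1875, 98.0625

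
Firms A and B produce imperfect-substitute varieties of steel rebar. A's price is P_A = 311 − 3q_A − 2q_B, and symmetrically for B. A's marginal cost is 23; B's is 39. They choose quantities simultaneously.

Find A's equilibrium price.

134

Firm A's profit: π = q_A(311 − 3q_A − 2q_B) − 23q_A.
∂π/∂q_A = 288 − 6q_A − 2q_B = 0 ⇒ q_A = 48 − (1/3)q_B.
Similarly q_B = 136/3 − (1/3)q_A.
Substituting the second reaction function into the first: q_A = 48 − (1/3)(136/3 − (1/3)q_A), which gives (8/9)q_A = 296/9 ⇒ q_A = 37.
Then q_B = 136/3 − (1/3)·37 = 33.
P_A = 311 − 3·37 − 2·33 = 134.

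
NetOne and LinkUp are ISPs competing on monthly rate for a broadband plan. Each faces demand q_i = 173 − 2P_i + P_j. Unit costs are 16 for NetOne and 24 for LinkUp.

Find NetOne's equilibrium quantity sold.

NetOne's profit: π = (P_{NetOne} − 16)(173 − 2P_{NetOne} + P_{LinkUp}).
∂π/∂P_{NetOne} = 205 − 4P_{NetOne} + P_{LinkUp} = 0 ⇒ P_{NetOne} = 51.25 + 0.25P_{LinkUp}.
Similarly P_{LinkUp} = 55.25 + 0.25P_{NetOne}.
Substituting the second reaction function into the first: P_{NetOne} = 51.25 + 0.25(55.25 + 0.25P_{NetOne}), which gives 0.9375P_{NetOne} = 65.0625 ⇒ P_{NetOne} = 69.4.
Then P_{LinkUp} = 55.25 + 0.25·69.4 = 72.6.
q_{NetOne} = 173 − 2·69.4 + 72.6 = 106.8.

106.8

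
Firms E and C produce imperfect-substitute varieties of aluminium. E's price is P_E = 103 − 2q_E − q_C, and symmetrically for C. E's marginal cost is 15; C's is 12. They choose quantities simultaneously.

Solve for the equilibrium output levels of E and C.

17.4, 18.4

Firm E's profit: π = q_E(103 − 2q_E − q_C) − 15q_E.
∂π/∂q_E = 88 − 4q_E − q_C = 0 ⇒ q_E = 22 − 0.25q_C.
Similarly q_C = 22.75 − 0.25q_E.
Substituting the second reaction function into the first: q_E = 22 − 0.25(22.75 − 0.25q_E), which gives 0.9375q_E = 16.3125 ⇒ q_E = 17.4.
Then q_C = 22.75 − 0.25·17.4 = 18.4.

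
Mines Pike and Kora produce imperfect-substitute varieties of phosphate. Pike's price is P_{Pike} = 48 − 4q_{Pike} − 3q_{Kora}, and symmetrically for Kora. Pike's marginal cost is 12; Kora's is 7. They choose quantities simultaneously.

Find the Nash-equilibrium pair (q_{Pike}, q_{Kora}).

Mine Pike's profit: π = q_{Pike}(48 − 4q_{Pike} − 3q_{Kora}) − 12q_{Pike}.
∂π/∂q_{Pike} = 36 − 8q_{Pike} − 3q_{Kora} = 0 ⇒ q_{Pike} = 4.5 − 0.375q_{Kora}.
Similarly q_{Kora} = 5.125 − 0.375q_{Pike}.
Substituting the second reaction function into the first: q_{Pike} = 4.5 − 0.375(5.125 − 0.375q_{Pike}), which gives (55/64)q_{Pike} = 165/64 ⇒ q_{Pike} = 3.
Then q_{Kora} = 5.125 − 0.375·3 = 4.

3, 4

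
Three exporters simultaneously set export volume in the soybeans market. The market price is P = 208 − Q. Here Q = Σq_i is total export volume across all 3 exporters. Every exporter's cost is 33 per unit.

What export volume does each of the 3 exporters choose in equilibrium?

43.75

A representative exporter's profit is π_i = q_i(208 − Q) − 33q_i, with Q = q_i + Σ_{j≠i} q_j.
First-order condition: 175 − 2q_i − Σ_{j≠i} q_j = 0.
With identical exporters, set every q_j = q: then 175 − 2q − 2q = 0, i.e. q = 175/4 = 43.75.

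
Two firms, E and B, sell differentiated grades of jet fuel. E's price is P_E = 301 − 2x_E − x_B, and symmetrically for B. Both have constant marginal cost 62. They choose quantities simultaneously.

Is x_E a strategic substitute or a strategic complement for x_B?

Firm E's profit: π = x_E(301 − 2x_E − x_B) − 62x_E.
∂π/∂x_E = 239 − 4x_E − x_B = 0 ⇒ x_E = 59.75 − 0.25x_B.
The best-response slope dx_E/dx_B = −0.25 < 0: the reaction function is downward-sloping, so the choices are strategic substitutes.

strategic substitutes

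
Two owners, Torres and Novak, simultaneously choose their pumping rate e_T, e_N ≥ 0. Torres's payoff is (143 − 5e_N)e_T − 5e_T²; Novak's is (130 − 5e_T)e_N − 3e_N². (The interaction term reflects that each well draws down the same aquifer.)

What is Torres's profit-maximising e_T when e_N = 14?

Expanding Torres's payoff: 143e_T − 5e_Ne_T − 5e_T².
∂π/∂e_T = 143 − 5e_N − 10e_T = 0, so e_T = 14.3 − 0.5e_N.
At e_N = 14: e_T = 14.3 − 0.5·14 = 7.3.

7.3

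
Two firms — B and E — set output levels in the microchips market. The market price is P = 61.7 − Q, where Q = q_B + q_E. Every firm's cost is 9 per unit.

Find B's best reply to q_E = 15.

Firm B's profit: π = q_B(61.7 − (q_B + q_E)) − 9q_B.
∂π/∂q_B = 52.7 − 2q_B − q_E = 0, so q_B = 26.35 − 0.5q_E.
At q_E = 15: q_B = 26.35 − 0.5·15 = 18.85.

18.85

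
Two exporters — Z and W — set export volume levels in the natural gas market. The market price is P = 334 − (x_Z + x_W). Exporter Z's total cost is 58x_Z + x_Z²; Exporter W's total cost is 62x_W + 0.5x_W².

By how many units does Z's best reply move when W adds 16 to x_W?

-4

Exporter Z's profit: π = x_Z(334 − (x_Z + x_W)) − 58x_Z − x_Z².
∂π/∂x_Z = 276 − 4x_Z − x_W = 0, so x_Z = 69 − 0.25x_W.
The reaction-function slope is −0.25, so a 16-unit rise in x_W moves x_Z by −0.25 × 16 = −4. Z's best response falls — the actions are strategic substitutes.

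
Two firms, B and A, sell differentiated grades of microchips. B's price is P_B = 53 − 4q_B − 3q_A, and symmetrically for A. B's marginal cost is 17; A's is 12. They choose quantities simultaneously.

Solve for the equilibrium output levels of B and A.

Firm B's profit: π = q_B(53 − 4q_B − 3q_A) − 17q_B.
∂π/∂q_B = 36 − 8q_B − 3q_A = 0 ⇒ q_B = 4.5 − 0.375q_A.
Similarly q_A = 5.125 − 0.375q_B.
Substituting the second reaction function into the first: q_B = 4.5 − 0.375(5.125 − 0.375q_B), which gives (55/64)q_B = 165/64 ⇒ q_B = 3.
Then q_A = 5.125 − 0.375·3 = 4.

3, 4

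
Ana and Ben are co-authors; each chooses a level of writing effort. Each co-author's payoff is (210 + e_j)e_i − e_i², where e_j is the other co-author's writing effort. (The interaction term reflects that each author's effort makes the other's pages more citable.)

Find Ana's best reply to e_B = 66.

Ana's payoff is (210 + e_B)e_A − e_A².
∂π/∂e_A = 210 + e_B − 2e_A = 0, so e_A = 105 + 0.5e_B.
At e_B = 66: e_A = 105 + 0.5·66 = 138.

138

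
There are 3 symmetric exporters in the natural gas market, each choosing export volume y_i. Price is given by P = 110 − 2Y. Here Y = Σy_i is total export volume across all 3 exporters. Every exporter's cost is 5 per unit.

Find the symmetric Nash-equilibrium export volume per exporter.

13.125

A representative exporter's profit is π_i = y_i(110 − 2Y) − 5y_i, with Y = y_i + Σ_{j≠i} y_j.
First-order condition: 105 − 4y_i − 2Σ_{j≠i} y_j = 0.
In a symmetric equilibrium every exporter chooses the same y, so Σ_{j≠i} y_j = 2y. The condition becomes 105 − 8y = 0, giving y = 105/8 = 13.125.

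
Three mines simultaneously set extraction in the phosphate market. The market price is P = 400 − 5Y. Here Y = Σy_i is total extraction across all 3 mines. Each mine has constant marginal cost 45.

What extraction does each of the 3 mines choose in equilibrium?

A representative mine's profit is π_i = y_i(400 − 5Y) − 45y_i, with Y = y_i + Σ_{j≠i} y_j.
First-order condition: 355 − 10y_i − 5Σ_{j≠i} y_j = 0.
With identical mines, set every y_j = y: then 355 − 10y − 10y = 0, i.e. y = 355/20 = 17.75.

17.75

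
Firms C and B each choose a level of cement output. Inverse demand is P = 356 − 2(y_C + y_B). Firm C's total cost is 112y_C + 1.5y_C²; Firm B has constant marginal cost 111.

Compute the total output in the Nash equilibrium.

71.375

Firm C's profit: π = y_C(356 − 2(y_C + y_B)) − 112y_C − 1.5y_C².
∂π/∂y_C = 244 − 7y_C − 2y_B = 0, so y_C = 244/7 − (2/7)y_B.
For B: ∂π/∂y_B = 245 − 4y_B − 2y_C = 0 ⇒ y_B = 61.25 − 0.5y_C.
Plugging y_B into C's best response: y_C = 244/7 − (2/7)(61.25 − 0.5y_C) ⇒ (6/7)y_C = 243/14, so y_C = 20.25.
Then y_B = 61.25 − 0.5·20.25 = 51.125.
Total output: 20.25 + 51.125 = 71.375.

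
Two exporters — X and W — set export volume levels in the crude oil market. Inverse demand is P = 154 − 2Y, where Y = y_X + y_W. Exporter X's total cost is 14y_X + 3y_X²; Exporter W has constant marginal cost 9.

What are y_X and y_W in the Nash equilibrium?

7.5, 32.5

Exporter X's profit: π = y_X(154 − 2(y_X + y_W)) − 14y_X − 3y_X².
∂π/∂y_X = 140 − 10y_X − 2y_W = 0, so y_X = 14 − 0.2y_W.
For W: ∂π/∂y_W = 145 − 4y_W − 2y_X = 0 ⇒ y_W = 36.25 − 0.5y_X.
Plugging y_W into X's best response: y_X = 14 − 0.2(36.25 − 0.5y_X) ⇒ 0.9y_X = 6.75, so y_X = 7.5.
Then y_W = 36.25 − 0.5·7.5 = 32.5.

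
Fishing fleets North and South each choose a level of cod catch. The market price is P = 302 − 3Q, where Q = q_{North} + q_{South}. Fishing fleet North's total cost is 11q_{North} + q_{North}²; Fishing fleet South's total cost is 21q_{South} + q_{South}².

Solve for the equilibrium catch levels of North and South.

Fishing fleet North's profit: π = q_{North}(302 − 3(q_{North} + q_{South})) − 11q_{North} − q_{North}².
∂π/∂q_{North} = 291 − 8q_{North} − 3q_{South} = 0, so q_{North} = 36.375 − 0.375q_{South}.
By the same steps for South: q_{South} = 35.125 − 0.375q_{North}.
Solving the two reaction functions simultaneously: (1 − (−0.375)(−0.375))q_{North} = 36.375 − 0.375·35.125, so (55/64)q_{North} = 1485/64 and q_{North} = 27.
Then q_{South} = 35.125 − 0.375·27 = 25.

27, 25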